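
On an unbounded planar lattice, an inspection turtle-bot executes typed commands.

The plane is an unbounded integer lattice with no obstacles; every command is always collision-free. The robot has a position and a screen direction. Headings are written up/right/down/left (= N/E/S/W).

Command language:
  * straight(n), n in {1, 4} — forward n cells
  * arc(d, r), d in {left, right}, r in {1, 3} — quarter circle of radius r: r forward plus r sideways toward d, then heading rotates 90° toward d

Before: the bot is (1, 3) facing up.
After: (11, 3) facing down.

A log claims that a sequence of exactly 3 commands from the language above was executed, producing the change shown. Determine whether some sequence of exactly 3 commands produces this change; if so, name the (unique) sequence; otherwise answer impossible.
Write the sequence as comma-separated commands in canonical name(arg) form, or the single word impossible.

key: cell and facing (now S) both changed — the 3 commands mix motion and turning
start: (1, 3) facing up
t=1 arc(right, 3) ⇒ (4, 6) facing right
t=2 straight(4) ⇒ (8, 6) facing right
t=3 arc(right, 3) ⇒ (11, 3) facing down
uniquely the one of 216 3-step routes that fits.

arc(right, 3), straight(4), arc(right, 3)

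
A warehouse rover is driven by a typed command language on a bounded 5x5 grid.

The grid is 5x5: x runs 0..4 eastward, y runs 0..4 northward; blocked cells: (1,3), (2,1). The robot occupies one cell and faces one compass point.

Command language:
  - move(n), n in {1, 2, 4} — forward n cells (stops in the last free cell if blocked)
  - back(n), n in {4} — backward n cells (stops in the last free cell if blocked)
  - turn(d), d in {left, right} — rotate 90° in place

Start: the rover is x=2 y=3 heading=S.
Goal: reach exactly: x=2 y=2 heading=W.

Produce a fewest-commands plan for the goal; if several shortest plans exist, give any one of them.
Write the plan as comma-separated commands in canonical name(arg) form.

move(4), turn(right)

initial: x=2 y=3 heading=S
1. move(4) → x=2 y=2 heading=S
2. turn(right) → x=2 y=2 heading=W
nothing shorter than 2 reaches the goal.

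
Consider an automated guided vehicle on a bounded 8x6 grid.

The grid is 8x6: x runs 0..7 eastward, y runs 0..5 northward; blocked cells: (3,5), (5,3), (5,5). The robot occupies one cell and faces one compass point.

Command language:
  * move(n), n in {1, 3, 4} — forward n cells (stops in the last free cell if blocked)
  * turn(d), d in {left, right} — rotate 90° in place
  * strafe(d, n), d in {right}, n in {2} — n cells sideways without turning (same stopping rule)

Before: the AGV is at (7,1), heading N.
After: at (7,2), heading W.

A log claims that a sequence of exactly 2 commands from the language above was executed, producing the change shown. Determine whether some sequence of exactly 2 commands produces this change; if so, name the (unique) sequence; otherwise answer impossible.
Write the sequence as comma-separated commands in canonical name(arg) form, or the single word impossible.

key: running turn(left) before move(1) would end elsewhere — order is forced
begin: at (7,1), heading N
[1] after move(1): at (7,2), heading N
[2] after turn(left): at (7,2), heading W
all 36 alternatives checked — unique.

move(1), turn(left)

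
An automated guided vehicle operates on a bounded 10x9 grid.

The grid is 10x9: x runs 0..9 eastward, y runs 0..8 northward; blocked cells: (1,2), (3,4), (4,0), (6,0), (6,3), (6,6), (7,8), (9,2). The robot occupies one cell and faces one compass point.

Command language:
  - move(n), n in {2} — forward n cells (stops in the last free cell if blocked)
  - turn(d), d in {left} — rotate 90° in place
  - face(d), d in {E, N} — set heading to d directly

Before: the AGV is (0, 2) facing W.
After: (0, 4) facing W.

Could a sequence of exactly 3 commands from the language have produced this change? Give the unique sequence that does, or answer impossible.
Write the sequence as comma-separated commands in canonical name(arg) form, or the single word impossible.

key: heading stays W — rotations cancel among the 3 commands
begin: (0, 2) facing W
1. face(N) → (0, 2) facing N
2. move(2) → (0, 4) facing N
3. turn(left) → (0, 4) facing W
uniquely the one of 64 3-step routes that fits.

face(N), move(2), turn(left)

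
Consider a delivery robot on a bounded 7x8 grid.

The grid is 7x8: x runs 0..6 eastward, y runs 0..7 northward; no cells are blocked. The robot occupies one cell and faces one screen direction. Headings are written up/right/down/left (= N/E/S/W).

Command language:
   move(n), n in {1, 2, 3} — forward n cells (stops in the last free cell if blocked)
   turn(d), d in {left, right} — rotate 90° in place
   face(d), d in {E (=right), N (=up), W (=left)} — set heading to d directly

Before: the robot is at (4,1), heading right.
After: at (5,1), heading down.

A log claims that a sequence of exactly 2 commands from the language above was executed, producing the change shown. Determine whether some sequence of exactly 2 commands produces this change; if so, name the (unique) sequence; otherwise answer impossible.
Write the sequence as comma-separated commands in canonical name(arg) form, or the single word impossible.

key: cell and facing (now S) both changed — the 2 commands mix motion and turning
start: at (4,1), heading right
[1] after move(1): at (5,1), heading right
[2] after turn(right): at (5,1), heading down
uniquely the one of 64 2-step routes that fits.

move(1), turn(right)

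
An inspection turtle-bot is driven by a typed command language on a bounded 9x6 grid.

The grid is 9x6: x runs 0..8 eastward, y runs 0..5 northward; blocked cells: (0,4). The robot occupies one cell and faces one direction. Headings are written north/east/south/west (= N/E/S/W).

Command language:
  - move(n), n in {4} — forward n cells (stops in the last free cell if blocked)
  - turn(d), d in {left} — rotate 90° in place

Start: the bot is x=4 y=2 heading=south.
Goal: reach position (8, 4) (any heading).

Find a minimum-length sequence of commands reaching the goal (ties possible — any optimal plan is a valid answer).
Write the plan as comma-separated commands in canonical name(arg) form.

move(4), turn(left), move(4), turn(left), move(4)

begin: x=4 y=2 heading=south
1. move(4) → x=4 y=0 heading=south
2. turn(left) → x=4 y=0 heading=east
3. move(4) → x=8 y=0 heading=east
4. turn(left) → x=8 y=0 heading=north
5. move(4) → x=8 y=4 heading=north
shorter routes all fall short; 5 is best.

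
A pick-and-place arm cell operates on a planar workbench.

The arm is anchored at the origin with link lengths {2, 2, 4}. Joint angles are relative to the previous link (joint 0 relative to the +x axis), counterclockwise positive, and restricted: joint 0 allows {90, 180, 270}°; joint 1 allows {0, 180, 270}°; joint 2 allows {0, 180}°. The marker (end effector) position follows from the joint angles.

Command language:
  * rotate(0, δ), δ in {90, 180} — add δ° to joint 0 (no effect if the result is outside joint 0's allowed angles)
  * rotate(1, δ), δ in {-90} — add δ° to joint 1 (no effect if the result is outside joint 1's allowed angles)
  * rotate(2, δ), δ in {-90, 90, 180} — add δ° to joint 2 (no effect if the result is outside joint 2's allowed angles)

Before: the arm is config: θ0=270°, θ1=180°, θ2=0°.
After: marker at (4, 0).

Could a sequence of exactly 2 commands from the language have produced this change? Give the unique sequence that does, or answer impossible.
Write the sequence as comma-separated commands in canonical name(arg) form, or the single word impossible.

rotate(0, 180), rotate(0, 90)

key: running rotate(0, 90) before rotate(0, 180) would end elsewhere — order is forced
t0: config: θ0=270°, θ1=180°, θ2=0°
t=1 rotate(0, 180) ⇒ config: θ0=90°, θ1=180°, θ2=0°
t=2 rotate(0, 90) ⇒ config: θ0=180°, θ1=180°, θ2=0°
all 36 alternatives checked — unique.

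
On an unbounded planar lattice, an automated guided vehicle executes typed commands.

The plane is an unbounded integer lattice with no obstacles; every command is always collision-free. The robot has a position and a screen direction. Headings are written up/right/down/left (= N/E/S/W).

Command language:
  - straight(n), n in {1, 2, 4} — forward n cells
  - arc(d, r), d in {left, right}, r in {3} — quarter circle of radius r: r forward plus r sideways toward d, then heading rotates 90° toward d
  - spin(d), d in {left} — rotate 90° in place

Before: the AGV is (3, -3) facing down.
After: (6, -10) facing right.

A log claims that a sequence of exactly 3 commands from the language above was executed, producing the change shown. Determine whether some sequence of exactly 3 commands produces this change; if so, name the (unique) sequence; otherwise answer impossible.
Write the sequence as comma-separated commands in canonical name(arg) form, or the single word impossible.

key: running arc(left, 3) before straight(2) would end elsewhere — order is forced
initial: (3, -3) facing down
t=1 straight(2) ⇒ (3, -5) facing down
t=2 straight(2) ⇒ (3, -7) facing down
t=3 arc(left, 3) ⇒ (6, -10) facing right
no rival 3-sequence matches.

straight(2), straight(2), arc(left, 3)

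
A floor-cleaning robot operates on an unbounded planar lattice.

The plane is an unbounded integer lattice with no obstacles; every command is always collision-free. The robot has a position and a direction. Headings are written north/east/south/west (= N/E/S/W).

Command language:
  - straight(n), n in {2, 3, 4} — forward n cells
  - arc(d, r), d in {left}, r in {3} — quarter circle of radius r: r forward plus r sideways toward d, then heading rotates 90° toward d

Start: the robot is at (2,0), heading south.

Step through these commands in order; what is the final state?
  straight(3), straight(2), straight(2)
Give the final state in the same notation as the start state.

at (2,-7), heading south

start: at (2,0), heading south
[1] after straight(3): at (2,-3), heading south
[2] after straight(2): at (2,-5), heading south
[3] after straight(2): at (2,-7), heading south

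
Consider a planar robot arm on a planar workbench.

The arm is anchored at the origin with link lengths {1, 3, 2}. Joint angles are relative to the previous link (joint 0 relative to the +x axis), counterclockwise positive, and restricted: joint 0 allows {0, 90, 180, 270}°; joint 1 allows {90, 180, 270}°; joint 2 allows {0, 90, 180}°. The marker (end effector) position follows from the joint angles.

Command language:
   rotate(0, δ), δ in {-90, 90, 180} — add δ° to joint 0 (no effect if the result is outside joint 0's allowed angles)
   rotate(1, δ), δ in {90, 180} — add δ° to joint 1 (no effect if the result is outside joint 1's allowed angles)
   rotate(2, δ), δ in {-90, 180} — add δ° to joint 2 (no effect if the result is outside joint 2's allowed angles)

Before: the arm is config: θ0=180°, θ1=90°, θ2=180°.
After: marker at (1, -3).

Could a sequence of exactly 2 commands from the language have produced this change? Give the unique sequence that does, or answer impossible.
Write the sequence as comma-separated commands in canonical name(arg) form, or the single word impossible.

rotate(2, -90), rotate(2, 180)

key: order matters: swapping rotate(2, -90) and rotate(2, 180) lands elsewhere
initial: config: θ0=180°, θ1=90°, θ2=180°
[1] after rotate(2, -90): config: θ0=180°, θ1=90°, θ2=90°
[2] after rotate(2, 180): config: θ0=180°, θ1=90°, θ2=90°
uniquely the one of 49 2-step routes that fits.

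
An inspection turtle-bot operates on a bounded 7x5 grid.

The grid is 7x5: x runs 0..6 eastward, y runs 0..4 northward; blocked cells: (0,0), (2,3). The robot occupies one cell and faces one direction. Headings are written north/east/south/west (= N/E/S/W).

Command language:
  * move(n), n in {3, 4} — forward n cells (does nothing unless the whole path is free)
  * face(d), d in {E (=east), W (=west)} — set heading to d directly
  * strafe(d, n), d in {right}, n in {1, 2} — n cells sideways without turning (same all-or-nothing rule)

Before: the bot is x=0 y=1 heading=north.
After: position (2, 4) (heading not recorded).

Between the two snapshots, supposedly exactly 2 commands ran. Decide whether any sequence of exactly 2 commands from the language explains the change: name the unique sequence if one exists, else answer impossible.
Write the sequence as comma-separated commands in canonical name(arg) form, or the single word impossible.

key: order matters: swapping move(3) and strafe(right, 2) lands elsewhere
from: x=0 y=1 heading=north
1. move(3) → x=0 y=4 heading=north
2. strafe(right, 2) → x=2 y=4 heading=north
uniquely the one of 36 2-step routes that fits.

move(3), strafe(right, 2)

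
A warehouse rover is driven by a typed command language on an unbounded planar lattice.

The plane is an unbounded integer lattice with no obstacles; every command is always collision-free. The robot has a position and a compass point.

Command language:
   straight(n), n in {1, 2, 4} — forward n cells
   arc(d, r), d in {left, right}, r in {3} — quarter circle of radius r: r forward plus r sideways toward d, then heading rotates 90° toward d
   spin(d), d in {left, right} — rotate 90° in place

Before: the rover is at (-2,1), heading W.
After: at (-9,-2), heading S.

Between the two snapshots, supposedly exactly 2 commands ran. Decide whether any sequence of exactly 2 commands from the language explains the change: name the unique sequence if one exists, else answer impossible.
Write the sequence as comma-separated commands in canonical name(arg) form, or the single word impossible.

straight(4), arc(left, 3)

key: cell and facing (now S) both changed — the 2 commands mix motion and turning
initial: at (-2,1), heading W
1. straight(4) → at (-6,1), heading W
2. arc(left, 3) → at (-9,-2), heading S
no other 2-command option fits: unique.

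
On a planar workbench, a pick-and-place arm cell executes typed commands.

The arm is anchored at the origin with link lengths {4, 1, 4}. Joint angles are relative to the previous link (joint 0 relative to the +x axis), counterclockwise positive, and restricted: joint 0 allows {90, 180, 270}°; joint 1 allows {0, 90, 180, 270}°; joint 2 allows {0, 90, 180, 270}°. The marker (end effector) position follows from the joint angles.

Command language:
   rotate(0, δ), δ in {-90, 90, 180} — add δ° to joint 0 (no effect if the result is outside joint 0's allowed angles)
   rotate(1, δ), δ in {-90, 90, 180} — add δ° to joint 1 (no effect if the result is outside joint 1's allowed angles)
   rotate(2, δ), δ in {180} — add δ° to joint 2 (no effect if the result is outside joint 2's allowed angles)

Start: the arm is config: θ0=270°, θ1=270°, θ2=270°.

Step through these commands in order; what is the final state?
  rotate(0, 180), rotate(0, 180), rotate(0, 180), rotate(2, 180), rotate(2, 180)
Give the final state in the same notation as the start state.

config: θ0=90°, θ1=270°, θ2=270°

t0: config: θ0=270°, θ1=270°, θ2=270°
t=1 rotate(0, 180) ⇒ config: θ0=90°, θ1=270°, θ2=270°
t=2 rotate(0, 180) ⇒ config: θ0=270°, θ1=270°, θ2=270°
t=3 rotate(0, 180) ⇒ config: θ0=90°, θ1=270°, θ2=270°
t=4 rotate(2, 180) ⇒ config: θ0=90°, θ1=270°, θ2=90°
t=5 rotate(2, 180) ⇒ config: θ0=90°, θ1=270°, θ2=270°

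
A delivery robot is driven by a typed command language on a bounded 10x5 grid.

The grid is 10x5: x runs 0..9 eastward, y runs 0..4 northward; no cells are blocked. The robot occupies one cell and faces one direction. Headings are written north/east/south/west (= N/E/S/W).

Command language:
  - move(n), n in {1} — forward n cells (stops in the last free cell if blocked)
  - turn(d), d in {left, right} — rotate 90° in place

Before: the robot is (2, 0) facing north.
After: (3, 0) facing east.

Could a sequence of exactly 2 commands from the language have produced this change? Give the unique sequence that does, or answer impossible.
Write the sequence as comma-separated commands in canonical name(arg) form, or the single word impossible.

turn(right), move(1)

key: cell and facing (now E) both changed — the 2 commands mix motion and turning
t0: (2, 0) facing north
t=1 turn(right) ⇒ (2, 0) facing east
t=2 move(1) ⇒ (3, 0) facing east
uniquely the one of 9 2-step routes that fits.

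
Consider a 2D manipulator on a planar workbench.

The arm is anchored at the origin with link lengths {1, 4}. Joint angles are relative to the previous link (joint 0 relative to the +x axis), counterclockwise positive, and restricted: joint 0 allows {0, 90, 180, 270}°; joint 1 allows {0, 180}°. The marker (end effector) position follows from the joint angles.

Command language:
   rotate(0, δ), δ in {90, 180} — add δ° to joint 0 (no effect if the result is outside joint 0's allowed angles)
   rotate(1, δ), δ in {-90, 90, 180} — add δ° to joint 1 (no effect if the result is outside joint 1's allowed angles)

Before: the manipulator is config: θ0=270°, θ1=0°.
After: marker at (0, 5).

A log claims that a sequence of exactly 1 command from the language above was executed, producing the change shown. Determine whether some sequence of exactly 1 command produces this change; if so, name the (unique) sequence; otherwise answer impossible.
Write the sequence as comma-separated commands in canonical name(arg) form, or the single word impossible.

rotate(0, 180)

start: config: θ0=270°, θ1=0°
1. rotate(0, 180) → config: θ0=90°, θ1=0°
no rival 1-sequence matches.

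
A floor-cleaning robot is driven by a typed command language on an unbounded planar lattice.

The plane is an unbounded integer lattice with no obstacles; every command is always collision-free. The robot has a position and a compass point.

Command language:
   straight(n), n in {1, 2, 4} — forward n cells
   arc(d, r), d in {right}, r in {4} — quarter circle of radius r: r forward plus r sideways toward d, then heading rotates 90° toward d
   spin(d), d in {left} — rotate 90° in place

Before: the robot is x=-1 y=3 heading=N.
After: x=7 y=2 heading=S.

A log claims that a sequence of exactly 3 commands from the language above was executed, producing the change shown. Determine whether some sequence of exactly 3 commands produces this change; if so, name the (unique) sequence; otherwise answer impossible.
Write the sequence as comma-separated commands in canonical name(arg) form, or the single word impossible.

arc(right, 4), arc(right, 4), straight(1)

key: running straight(1) before arc(right, 4) would end elsewhere — order is forced
initial: x=-1 y=3 heading=N
step 1 (arc(right, 4)): x=3 y=7 heading=E
step 2 (arc(right, 4)): x=7 y=3 heading=S
step 3 (straight(1)): x=7 y=2 heading=S
no rival 3-sequence matches.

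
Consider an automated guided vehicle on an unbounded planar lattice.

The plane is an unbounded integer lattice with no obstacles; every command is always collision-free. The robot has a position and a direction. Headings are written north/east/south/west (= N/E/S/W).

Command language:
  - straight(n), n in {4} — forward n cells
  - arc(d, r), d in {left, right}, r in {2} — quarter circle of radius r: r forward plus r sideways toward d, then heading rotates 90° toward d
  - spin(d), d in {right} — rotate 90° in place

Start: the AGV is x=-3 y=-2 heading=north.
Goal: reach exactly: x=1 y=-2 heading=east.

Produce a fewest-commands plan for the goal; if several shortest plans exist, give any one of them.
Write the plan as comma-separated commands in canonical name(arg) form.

spin(right), straight(4)

initial: x=-3 y=-2 heading=north
step 1 (spin(right)): x=-3 y=-2 heading=east
step 2 (straight(4)): x=1 y=-2 heading=east
minimal: 2 command(s), checked below 2.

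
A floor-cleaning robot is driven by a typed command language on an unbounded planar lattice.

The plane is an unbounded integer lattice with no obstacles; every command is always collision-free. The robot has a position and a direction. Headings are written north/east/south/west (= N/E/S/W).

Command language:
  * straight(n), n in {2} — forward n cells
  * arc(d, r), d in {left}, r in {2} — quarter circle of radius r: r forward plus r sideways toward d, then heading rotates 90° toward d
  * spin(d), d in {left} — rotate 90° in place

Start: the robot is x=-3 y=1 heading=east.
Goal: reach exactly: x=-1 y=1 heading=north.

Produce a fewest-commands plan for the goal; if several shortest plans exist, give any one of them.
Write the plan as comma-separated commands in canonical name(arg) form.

from: x=-3 y=1 heading=east
[1] after straight(2): x=-1 y=1 heading=east
[2] after spin(left): x=-1 y=1 heading=north
minimal: 2 command(s), checked below 2.

straight(2), spin(left)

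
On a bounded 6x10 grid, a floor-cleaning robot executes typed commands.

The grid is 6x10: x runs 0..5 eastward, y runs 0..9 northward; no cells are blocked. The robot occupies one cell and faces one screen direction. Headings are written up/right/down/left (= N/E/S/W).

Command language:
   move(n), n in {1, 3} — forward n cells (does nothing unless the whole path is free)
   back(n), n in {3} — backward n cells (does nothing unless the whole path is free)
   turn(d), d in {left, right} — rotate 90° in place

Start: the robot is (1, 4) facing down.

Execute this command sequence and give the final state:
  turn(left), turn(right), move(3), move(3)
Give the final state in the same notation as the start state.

(1, 1) facing down

initial: (1, 4) facing down
t=1 turn(left) ⇒ (1, 4) facing right
t=2 turn(right) ⇒ (1, 4) facing down
t=3 move(3) ⇒ (1, 1) facing down
t=4 move(3) ⇒ (1, 1) facing down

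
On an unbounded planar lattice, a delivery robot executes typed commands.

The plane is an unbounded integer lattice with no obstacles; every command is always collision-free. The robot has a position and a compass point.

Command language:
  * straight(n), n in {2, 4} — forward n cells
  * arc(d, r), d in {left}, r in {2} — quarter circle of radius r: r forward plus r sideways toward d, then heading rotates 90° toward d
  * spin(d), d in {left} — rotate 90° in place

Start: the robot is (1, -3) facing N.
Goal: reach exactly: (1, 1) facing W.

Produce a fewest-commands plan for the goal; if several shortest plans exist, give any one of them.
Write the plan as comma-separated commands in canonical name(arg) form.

begin: (1, -3) facing N
[1] after straight(4): (1, 1) facing N
[2] after spin(left): (1, 1) facing W
nothing shorter than 2 reaches the goal.

straight(4), spin(left)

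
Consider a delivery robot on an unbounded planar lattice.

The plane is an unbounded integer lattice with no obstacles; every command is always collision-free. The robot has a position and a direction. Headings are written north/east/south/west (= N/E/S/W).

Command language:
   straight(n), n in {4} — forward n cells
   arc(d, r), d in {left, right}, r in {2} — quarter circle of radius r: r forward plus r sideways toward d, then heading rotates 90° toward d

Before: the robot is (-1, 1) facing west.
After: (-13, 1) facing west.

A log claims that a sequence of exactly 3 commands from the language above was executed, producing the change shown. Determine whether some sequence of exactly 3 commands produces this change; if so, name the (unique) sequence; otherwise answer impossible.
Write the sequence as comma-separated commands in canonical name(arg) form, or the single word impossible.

straight(4), straight(4), straight(4)

key: still facing W at the end — nothing in the sequence rotates
from: (-1, 1) facing west
1. straight(4) → (-5, 1) facing west
2. straight(4) → (-9, 1) facing west
3. straight(4) → (-13, 1) facing west
no rival 3-sequence matches.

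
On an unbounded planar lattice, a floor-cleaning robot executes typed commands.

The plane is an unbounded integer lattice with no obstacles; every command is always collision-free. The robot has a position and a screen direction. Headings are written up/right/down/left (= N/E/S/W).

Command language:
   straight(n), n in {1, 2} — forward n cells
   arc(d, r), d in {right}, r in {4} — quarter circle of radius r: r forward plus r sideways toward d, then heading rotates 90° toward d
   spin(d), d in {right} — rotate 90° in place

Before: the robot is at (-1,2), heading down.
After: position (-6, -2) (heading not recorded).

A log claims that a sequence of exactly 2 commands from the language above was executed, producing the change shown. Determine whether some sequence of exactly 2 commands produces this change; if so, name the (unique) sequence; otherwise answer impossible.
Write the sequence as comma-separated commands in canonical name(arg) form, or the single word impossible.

key: running straight(1) before arc(right, 4) would end elsewhere — order is forced
begin: at (-1,2), heading down
1. arc(right, 4) → at (-5,-2), heading left
2. straight(1) → at (-6,-2), heading left
no rival 2-sequence matches.

arc(right, 4), straight(1)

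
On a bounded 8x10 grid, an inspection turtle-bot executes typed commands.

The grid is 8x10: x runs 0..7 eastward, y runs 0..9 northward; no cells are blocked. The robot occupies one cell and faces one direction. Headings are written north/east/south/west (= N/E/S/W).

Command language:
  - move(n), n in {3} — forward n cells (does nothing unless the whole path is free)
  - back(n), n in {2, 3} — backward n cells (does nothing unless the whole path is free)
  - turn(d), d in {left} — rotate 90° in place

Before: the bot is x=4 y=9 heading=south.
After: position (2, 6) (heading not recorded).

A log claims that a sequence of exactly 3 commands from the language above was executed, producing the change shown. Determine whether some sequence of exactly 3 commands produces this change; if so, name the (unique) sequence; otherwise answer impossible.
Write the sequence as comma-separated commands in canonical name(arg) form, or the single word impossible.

move(3), turn(left), back(2)

key: order matters: swapping move(3) and back(2) lands elsewhere
start: x=4 y=9 heading=south
[1] after move(3): x=4 y=6 heading=south
[2] after turn(left): x=4 y=6 heading=east
[3] after back(2): x=2 y=6 heading=east
uniquely the one of 64 3-step routes that fits.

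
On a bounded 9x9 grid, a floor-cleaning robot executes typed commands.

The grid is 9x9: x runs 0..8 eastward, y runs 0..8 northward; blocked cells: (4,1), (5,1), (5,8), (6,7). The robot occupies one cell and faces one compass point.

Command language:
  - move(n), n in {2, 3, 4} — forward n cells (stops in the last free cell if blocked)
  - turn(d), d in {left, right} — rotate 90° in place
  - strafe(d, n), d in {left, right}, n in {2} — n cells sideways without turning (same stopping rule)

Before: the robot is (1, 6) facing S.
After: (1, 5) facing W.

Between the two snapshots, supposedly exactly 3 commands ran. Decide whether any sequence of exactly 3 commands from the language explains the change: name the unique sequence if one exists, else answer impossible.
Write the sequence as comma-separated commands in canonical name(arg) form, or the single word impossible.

key: order matters: swapping move(3) and strafe(right, 2) lands elsewhere
start: (1, 6) facing S
t=1 move(3) ⇒ (1, 3) facing S
t=2 turn(right) ⇒ (1, 3) facing W
t=3 strafe(right, 2) ⇒ (1, 5) facing W
uniquely the one of 343 3-step routes that fits.

move(3), turn(right), strafe(right, 2)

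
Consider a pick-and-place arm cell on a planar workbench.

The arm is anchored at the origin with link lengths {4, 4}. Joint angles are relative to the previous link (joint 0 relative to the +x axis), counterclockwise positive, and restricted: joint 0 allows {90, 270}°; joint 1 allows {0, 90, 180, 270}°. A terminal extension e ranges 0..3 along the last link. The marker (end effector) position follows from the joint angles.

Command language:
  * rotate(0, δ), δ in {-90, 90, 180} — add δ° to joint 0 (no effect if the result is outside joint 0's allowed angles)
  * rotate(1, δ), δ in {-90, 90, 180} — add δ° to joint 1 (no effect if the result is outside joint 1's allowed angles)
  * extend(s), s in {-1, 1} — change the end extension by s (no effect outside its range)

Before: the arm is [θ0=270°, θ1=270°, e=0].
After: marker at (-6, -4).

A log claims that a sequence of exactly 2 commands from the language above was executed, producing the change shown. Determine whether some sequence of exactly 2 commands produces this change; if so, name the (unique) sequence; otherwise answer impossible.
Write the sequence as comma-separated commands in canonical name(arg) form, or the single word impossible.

extend(1), extend(1)

begin: [θ0=270°, θ1=270°, e=0]
t=1 extend(1) ⇒ [θ0=270°, θ1=270°, e=1]
t=2 extend(1) ⇒ [θ0=270°, θ1=270°, e=2]
no other 2-command option fits: unique.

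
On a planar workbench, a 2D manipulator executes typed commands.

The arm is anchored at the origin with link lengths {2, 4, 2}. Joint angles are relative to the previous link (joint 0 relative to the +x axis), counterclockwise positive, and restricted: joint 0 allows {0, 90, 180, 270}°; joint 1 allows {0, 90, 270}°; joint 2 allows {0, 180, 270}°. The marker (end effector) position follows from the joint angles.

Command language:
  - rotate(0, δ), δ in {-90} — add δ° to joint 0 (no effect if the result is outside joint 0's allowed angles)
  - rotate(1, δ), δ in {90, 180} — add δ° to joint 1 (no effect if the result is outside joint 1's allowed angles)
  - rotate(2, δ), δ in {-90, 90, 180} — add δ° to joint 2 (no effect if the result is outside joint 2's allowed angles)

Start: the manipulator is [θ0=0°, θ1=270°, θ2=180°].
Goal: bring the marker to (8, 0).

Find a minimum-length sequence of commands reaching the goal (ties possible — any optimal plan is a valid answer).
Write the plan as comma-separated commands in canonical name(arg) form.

rotate(2, 180), rotate(1, 90)

begin: [θ0=0°, θ1=270°, θ2=180°]
step 1 (rotate(2, 180)): [θ0=0°, θ1=270°, θ2=0°]
step 2 (rotate(1, 90)): [θ0=0°, θ1=0°, θ2=0°]
minimal: 2 command(s), checked below 2.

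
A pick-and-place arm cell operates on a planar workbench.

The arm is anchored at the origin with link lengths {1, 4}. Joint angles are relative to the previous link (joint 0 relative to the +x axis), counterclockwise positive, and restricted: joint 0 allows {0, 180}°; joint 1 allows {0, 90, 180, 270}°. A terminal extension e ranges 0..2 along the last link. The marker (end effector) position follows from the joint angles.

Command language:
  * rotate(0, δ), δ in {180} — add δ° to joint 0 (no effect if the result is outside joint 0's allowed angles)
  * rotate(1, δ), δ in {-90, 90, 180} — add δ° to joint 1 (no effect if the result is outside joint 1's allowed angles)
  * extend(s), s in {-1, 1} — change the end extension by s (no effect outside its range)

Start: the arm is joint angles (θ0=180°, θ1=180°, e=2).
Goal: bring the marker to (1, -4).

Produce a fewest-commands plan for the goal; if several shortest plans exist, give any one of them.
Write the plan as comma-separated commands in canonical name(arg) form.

begin: joint angles (θ0=180°, θ1=180°, e=2)
t=1 extend(-1) ⇒ joint angles (θ0=180°, θ1=180°, e=1)
t=2 extend(-1) ⇒ joint angles (θ0=180°, θ1=180°, e=0)
t=3 rotate(0, 180) ⇒ joint angles (θ0=0°, θ1=180°, e=0)
t=4 rotate(1, 90) ⇒ joint angles (θ0=0°, θ1=270°, e=0)
shorter routes all fall short; 4 is best.

extend(-1), extend(-1), rotate(0, 180), rotate(1, 90)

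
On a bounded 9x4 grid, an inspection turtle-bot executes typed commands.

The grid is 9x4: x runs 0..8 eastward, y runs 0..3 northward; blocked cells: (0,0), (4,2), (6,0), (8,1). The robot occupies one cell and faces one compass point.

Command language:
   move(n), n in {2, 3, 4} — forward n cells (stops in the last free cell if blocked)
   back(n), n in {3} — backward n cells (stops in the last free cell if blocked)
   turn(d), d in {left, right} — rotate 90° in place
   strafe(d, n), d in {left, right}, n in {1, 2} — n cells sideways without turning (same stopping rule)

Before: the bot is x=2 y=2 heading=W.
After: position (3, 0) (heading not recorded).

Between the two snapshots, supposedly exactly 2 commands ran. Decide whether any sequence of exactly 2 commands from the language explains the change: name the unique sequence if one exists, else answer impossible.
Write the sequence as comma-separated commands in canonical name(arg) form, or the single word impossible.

back(3), strafe(left, 2)

key: running strafe(left, 2) before back(3) would end elsewhere — order is forced
t0: x=2 y=2 heading=W
[1] after back(3): x=3 y=2 heading=W
[2] after strafe(left, 2): x=3 y=0 heading=W
no rival 2-sequence matches.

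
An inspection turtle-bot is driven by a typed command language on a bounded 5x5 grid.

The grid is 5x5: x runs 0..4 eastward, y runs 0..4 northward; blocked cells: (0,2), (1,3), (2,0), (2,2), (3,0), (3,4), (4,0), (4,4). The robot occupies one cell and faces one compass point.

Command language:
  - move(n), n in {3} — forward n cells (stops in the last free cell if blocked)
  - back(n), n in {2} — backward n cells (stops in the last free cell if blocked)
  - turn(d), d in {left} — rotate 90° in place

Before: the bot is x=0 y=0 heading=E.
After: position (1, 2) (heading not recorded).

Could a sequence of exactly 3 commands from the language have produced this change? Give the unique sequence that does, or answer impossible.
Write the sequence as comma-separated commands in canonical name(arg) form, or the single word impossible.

move(3), turn(left), move(3)

key: the first move(3) is stopped early by the blocked cell at (2,0)
from: x=0 y=0 heading=E
t=1 move(3) ⇒ x=1 y=0 heading=E
t=2 turn(left) ⇒ x=1 y=0 heading=N
t=3 move(3) ⇒ x=1 y=2 heading=N
all 27 alternatives checked — unique.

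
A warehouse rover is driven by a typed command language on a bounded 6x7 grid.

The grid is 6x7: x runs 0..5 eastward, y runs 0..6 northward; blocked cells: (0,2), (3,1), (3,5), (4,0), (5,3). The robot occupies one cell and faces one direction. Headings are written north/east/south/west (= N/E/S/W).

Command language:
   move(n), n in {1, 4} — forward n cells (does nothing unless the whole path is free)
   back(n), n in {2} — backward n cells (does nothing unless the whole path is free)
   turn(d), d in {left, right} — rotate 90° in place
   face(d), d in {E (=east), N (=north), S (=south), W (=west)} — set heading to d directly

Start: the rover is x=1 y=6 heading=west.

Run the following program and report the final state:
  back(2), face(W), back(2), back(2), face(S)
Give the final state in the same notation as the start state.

x=5 y=6 heading=south

start: x=1 y=6 heading=west
1. back(2) → x=3 y=6 heading=west
2. face(W) → x=3 y=6 heading=west
3. back(2) → x=5 y=6 heading=west
4. back(2) → x=5 y=6 heading=west
5. face(S) → x=5 y=6 heading=south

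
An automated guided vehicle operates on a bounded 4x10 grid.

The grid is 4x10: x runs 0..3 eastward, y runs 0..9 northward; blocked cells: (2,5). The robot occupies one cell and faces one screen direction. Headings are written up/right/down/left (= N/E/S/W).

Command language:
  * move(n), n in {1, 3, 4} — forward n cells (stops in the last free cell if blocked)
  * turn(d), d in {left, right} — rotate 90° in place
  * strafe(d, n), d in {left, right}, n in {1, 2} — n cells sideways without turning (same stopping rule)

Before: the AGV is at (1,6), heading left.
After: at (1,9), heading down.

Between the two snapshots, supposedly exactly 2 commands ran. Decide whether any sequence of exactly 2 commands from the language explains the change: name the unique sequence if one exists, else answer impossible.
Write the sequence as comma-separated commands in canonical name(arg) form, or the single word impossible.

every 2-command combo misses the target.

impossible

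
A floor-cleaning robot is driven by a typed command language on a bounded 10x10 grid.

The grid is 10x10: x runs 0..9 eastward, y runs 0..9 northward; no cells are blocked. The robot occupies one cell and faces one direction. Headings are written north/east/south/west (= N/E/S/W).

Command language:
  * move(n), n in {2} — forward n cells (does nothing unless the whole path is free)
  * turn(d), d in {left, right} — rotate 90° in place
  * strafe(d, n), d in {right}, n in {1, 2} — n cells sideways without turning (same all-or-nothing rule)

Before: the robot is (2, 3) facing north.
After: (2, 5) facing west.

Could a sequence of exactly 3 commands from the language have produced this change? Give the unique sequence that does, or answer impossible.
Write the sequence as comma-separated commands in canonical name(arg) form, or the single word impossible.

key: position moved to (2,5) AND the heading swung to W — translation plus rotation needed
from: (2, 3) facing north
1. turn(left) → (2, 3) facing west
2. strafe(right, 1) → (2, 4) facing west
3. strafe(right, 1) → (2, 5) facing west
no rival 3-sequence matches.

turn(left), strafe(right, 1), strafe(right, 1)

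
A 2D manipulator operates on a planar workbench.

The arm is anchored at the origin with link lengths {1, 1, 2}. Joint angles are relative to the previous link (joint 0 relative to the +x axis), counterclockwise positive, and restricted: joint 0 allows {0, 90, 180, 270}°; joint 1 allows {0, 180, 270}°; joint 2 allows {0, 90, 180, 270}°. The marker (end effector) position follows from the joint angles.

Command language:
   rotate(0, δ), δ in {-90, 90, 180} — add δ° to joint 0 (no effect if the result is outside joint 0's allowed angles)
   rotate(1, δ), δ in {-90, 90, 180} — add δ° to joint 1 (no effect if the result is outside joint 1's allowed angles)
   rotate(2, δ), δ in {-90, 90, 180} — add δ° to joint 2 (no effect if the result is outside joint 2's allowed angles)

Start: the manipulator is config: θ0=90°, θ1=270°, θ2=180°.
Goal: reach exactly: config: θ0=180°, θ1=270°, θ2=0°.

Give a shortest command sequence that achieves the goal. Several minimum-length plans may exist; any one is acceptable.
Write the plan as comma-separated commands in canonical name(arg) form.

rotate(0, 90), rotate(2, 180)

start: config: θ0=90°, θ1=270°, θ2=180°
[1] after rotate(0, 90): config: θ0=180°, θ1=270°, θ2=180°
[2] after rotate(2, 180): config: θ0=180°, θ1=270°, θ2=0°
no 1-step plan works, so 2 is optimal.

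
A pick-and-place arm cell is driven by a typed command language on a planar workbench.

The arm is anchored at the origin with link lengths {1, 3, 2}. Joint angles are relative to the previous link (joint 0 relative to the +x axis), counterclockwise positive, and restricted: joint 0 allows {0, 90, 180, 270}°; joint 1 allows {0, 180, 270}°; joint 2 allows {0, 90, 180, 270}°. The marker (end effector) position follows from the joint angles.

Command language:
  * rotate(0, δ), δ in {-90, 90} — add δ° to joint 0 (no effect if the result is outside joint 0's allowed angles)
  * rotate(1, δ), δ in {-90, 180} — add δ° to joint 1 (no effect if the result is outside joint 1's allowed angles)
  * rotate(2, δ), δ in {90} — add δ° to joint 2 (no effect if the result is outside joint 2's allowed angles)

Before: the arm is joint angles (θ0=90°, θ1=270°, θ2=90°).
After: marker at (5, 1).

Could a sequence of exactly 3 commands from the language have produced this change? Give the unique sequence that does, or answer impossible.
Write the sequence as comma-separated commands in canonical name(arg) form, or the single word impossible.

start: joint angles (θ0=90°, θ1=270°, θ2=90°)
1. rotate(2, 90) → joint angles (θ0=90°, θ1=270°, θ2=180°)
2. rotate(2, 90) → joint angles (θ0=90°, θ1=270°, θ2=270°)
3. rotate(2, 90) → joint angles (θ0=90°, θ1=270°, θ2=0°)
uniquely the one of 125 3-step routes that fits.

rotate(2, 90), rotate(2, 90), rotate(2, 90)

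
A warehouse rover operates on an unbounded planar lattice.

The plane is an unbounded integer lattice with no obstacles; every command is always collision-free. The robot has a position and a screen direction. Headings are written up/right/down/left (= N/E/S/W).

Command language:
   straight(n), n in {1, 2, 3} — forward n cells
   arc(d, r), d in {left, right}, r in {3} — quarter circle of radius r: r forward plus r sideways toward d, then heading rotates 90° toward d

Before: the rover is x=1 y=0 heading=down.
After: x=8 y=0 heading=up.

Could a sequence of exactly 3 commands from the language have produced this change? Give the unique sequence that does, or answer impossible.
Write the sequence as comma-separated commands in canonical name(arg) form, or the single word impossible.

arc(left, 3), straight(1), arc(left, 3)

key: cell and facing (now N) both changed — the 3 commands mix motion and turning
t0: x=1 y=0 heading=down
1. arc(left, 3) → x=4 y=-3 heading=right
2. straight(1) → x=5 y=-3 heading=right
3. arc(left, 3) → x=8 y=0 heading=up
all 125 alternatives checked — unique.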